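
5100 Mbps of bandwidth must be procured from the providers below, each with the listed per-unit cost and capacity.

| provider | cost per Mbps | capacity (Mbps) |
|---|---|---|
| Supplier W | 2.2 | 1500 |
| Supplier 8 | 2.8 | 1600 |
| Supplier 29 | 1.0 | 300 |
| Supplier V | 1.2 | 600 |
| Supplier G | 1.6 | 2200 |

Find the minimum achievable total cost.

9240

Use providers in increasing cost order.
Supplier 29 at 1.0: take all 300 Mbps ; 4800 still needed.
Supplier V at 1.2: take all 600 Mbps ; 4200 still needed.
Supplier G at 1.6: take all 2200 Mbps ; 2000 still needed.
Take 1500 from Supplier W at 2.2 ; need 500 more.
Supplier 8 at 2.8: take 500 of its 1600 ; requirement met.
Cost = 300×1.0 + 600×1.2 + 2200×1.6 + 1500×2.2 + 500×2.8 = 9240.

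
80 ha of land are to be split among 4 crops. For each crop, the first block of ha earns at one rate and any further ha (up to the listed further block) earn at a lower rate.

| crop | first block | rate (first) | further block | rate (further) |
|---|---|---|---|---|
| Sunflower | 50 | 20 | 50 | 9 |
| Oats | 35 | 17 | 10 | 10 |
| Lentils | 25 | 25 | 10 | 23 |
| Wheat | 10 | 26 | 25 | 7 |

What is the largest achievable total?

1815

Order all 8 blocks by rate: Wheat/T1 26 > Lentils/T1 25 > Lentils/T2 23 > Sunflower/T1 20 > Oats/T1 17 > Oats/T2 10 > Sunflower/T2 9 > Wheat/T2 7.
Wheat T1 at 26: fill all 10 — 70 left.
Fill Lentils T1 block (25 at 25) — 45 left.
Fill Lentils T2 block (10 at 23) — 35 left.
35 remain; put them into Sunflower T1 at 20.
Total = 26×10 + 25×25 + 23×10 + 20×35 = 1815.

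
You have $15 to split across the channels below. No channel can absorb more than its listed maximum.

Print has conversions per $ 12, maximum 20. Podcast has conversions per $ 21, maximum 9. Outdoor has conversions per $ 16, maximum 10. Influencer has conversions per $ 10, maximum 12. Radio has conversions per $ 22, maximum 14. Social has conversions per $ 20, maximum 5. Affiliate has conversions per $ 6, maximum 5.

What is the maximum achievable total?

Order the channels by conversions per $: Radio 22 > Podcast 21 > Social 20 > Outdoor 16 > Print 12 > Influencer 10 > Affiliate 6.
Give Radio 14 to hit its cap of 14 → 1 left.
Podcast has room for 9 but only 1 remain, so it gets 1.
Total = 21×1 + 22×14 = 329.

329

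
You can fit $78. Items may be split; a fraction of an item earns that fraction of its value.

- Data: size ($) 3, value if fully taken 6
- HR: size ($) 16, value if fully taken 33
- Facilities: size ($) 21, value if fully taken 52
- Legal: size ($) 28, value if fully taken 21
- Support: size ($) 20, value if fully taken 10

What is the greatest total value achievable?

Rank by value-to-size ratio: Facilities 52/21≈2.48, HR 33/16≈2.06, Data 6/3≈2, Legal 21/28≈0.75, Support 10/20≈0.5.
Take all of Facilities (21 $, value 52) — 57 $ left.
Take all of HR (16 $, value 33) — 41 $ left.
Take all of Data (3 $, value 6) — 38 $ left.
All 28 $ of Legal fit (value 21) — 10 remain.
Fill the last 10 $ with part of Support: 10/20 of it earns 5.
Total value = 117.

117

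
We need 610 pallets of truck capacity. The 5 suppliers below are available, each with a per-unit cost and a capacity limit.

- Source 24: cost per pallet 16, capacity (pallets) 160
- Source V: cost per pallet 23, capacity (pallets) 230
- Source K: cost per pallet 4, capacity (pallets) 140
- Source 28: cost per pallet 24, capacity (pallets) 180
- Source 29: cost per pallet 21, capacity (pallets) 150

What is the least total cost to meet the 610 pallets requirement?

Fill from the cheapest supplier first.
Source K (4): use full 140 → 470 pallets to go.
Take 160 from Source 24 at 16 → need 310 more.
Source 29 (21): use full 150 → 160 pallets to go.
Source V (23): take the remaining 160 → done.
Source 28: unused.
Cost = 140×4 + 160×16 + 150×21 + 160×23 = 9950.

9950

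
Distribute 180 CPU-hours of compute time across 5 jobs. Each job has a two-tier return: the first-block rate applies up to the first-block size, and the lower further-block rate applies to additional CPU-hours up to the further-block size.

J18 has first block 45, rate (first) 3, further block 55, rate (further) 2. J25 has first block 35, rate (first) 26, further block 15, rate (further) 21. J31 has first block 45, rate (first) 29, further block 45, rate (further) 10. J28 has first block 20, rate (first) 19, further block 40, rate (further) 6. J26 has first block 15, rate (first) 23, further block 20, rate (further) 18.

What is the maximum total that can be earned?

3915

Rank every tier by rate: J31/tier1 29 > J25/tier1 26 > J26/tier1 23 > J25/tier2 21 > J28/tier1 19 > J26/tier2 18 > J31/tier2 10 > J28/tier2 6 > J18/tier1 3 > J18/tier2 2.
Fill J31 tier1 block (45 at 29) — 135 left.
Fill J25 tier1 block (35 at 26) — 100 left.
Fill J26 tier1 block (15 at 23) — 85 left.
J25 tier2 at 21: fill all 15 — 70 left.
Fill J28 tier1 block (20 at 19) — 50 left.
J26 tier2 at 18: fill all 20 — 30 left.
J31 tier2 at 10: only 30 left, fill 30.
Total = 29×45 + 26×35 + 23×15 + 21×15 + 19×20 + 18×20 + 10×30 = 3915.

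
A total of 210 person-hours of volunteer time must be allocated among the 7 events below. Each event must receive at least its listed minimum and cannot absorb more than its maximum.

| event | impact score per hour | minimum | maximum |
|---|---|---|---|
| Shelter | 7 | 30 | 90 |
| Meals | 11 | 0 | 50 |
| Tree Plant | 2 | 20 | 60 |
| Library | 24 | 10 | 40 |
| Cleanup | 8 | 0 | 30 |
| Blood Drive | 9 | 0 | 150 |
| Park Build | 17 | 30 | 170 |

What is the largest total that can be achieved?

Meeting every minimum uses 30+0+20+10+0+0+30 = 90 person-hours, leaving 120.
Order the events by impact score per hour: Library 24 > Park Build 17 > Meals 11 > Blood Drive 9 > Cleanup 8 > Shelter 7 > Tree Plant 2.
Library takes 30 more to reach its cap of 40 — 90 left.
Only 90 left; Park Build takes them to reach 120.
Total = 7×30 + 2×20 + 24×40 + 17×120 = 3250.

3250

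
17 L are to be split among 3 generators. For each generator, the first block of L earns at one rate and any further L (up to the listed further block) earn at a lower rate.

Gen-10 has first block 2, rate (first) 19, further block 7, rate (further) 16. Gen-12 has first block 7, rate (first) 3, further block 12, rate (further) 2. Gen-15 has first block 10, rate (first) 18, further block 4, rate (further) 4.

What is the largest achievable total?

Rank every tier by rate: Gen-10/tier1 19 > Gen-15/tier1 18 > Gen-10/tier2 16 > Gen-15/tier2 4 > Gen-12/tier1 3 > Gen-12/tier2 2.
Fill Gen-10 tier1 block (2 at 19) ; 15 left.
Gen-15 tier1 at 18: fill all 10 ; 5 left.
Gen-10 tier2 at 16: only 5 left, fill 5.
Total = 19×2 + 18×10 + 16×5 = 298.

298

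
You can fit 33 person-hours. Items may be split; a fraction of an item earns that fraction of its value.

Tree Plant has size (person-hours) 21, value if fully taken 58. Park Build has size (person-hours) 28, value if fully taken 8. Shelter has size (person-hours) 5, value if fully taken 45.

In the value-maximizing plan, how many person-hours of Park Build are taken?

7

Rank by value-to-size ratio: Shelter 45/5≈9, Tree Plant 58/21≈2.76, Park Build 8/28≈0.286.
Take all of Shelter (5 person-hours, value 45) → 28 person-hours left.
All 21 person-hours of Tree Plant fit (value 58) → 7 remain.
Only 7 person-hours remain; take 7/28 of Park Build for value 8×7/28 = 2.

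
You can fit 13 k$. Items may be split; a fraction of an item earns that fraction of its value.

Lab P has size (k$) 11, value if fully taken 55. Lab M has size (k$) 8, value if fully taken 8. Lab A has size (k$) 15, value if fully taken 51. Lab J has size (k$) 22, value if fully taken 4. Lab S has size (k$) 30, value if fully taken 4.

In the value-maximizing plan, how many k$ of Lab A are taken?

Best value per unit of size first: Lab P 55/11≈5, Lab A 51/15≈3.4, Lab M 8/8≈1, Lab J 4/22≈0.182, Lab S 4/30≈0.133.
Take all of Lab P (11 k$, value 55) → 2 k$ left.
Only 2 k$ remain; take 2/15 of Lab A for value 51×2/15 = 6.8.

2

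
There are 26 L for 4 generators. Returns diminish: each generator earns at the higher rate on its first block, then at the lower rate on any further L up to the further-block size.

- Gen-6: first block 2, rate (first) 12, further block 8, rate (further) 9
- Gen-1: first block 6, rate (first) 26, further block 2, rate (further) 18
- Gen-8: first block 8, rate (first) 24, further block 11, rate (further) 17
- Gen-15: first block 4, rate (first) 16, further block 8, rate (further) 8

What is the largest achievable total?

Order all 8 blocks by rate: Gen-1/tier1 26 > Gen-8/tier1 24 > Gen-1/tier2 18 > Gen-8/tier2 17 > Gen-15/tier1 16 > Gen-6/tier1 12 > Gen-6/tier2 9 > Gen-15/tier2 8.
Gen-1/tier1 (26): +6 → 20 left.
Gen-8 tier1 at 24: fill all 8 → 12 left.
Gen-1/tier2 (18): +2 → 10 left.
Gen-8 tier2 at 17: only 10 left, fill 10.
Total = 26×6 + 24×8 + 18×2 + 17×10 = 554.

554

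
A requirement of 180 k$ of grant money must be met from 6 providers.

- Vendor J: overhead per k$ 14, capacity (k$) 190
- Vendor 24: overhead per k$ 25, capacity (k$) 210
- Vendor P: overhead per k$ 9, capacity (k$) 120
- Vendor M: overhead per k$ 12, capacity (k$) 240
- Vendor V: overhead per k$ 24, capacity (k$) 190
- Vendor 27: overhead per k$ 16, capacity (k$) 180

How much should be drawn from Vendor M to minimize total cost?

60

Cheapest first:
Take 120 from Vendor P at 9 → need 60 more.
Vendor M at 12: take 60 of its 240 → requirement met.
Vendor J, Vendor 27, Vendor V, Vendor 24: unused.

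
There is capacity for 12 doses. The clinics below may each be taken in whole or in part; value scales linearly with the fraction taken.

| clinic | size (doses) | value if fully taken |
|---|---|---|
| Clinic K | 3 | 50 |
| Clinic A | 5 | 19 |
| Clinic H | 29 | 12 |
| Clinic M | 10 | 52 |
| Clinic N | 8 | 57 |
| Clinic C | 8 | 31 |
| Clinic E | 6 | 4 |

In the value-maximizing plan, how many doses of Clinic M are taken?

Rank by value-to-size ratio: Clinic K 50/3≈16.7, Clinic N 57/8≈7.12, Clinic M 52/10≈5.2, Clinic C 31/8≈3.88, Clinic A 19/5≈3.8, Clinic E 4/6≈0.667, Clinic H 12/29≈0.414.
Take all of Clinic K (3 doses, value 50) — 9 doses left.
All 8 doses of Clinic N fit (value 57) — 1 remain.
Fill the last 1 doses with part of Clinic M: 1/10 of it earns 5.2.

1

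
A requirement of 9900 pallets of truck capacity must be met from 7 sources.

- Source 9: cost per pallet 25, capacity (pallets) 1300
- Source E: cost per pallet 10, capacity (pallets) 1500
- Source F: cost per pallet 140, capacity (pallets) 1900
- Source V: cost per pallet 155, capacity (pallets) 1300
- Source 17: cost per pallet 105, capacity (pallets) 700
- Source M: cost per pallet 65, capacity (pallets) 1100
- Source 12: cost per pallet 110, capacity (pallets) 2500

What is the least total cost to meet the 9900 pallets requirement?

873000

Use sources in increasing cost order.
Source E at 10: take all 1500 pallets ; 8400 still needed.
Source 9 (25): use full 1300 ; 7100 pallets to go.
Take 1100 from Source M at 65 ; need 6000 more.
Source 17 at 105: take all 700 pallets ; 5300 still needed.
Source 12 at 110: take all 2500 pallets ; 2800 still needed.
Source F (140): use full 1900 ; 900 pallets to go.
Source V (155): take the remaining 900 ; done.
Cost = 1500×10 + 1300×25 + 1100×65 + 700×105 + 2500×110 + 1900×140 + 900×155 = 873000.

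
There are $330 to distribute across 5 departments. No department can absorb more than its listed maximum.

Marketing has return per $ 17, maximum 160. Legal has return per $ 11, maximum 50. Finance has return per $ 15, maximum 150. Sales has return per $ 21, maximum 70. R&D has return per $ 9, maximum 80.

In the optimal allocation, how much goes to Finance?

100

Rank by return per $: Sales 21 > Marketing 17 > Finance 15 > Legal 11 > R&D 9.
Give Sales 70 to hit its cap of 70 — 260 left.
Marketing: +160 to 160 (cap) — 100 left.
Finance: +100 (room for 150) → 100. Pool exhausted.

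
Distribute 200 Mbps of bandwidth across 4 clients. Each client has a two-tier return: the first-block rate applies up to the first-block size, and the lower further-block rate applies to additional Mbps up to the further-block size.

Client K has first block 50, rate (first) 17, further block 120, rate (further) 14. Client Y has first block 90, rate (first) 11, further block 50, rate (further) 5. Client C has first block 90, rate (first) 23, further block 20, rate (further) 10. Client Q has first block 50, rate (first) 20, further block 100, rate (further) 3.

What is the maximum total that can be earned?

4060

Order all 8 blocks by rate: Client C/tier1 23 > Client Q/tier1 20 > Client K/tier1 17 > Client K/tier2 14 > Client Y/tier1 11 > Client C/tier2 10 > Client Y/tier2 5 > Client Q/tier2 3.
Fill Client C tier1 block (90 at 23) ; 110 left.
Fill Client Q tier1 block (50 at 20) ; 60 left.
Client K tier1 at 17: fill all 50 ; 10 left.
Client K tier2 at 14: only 10 left, fill 10.
Total = 23×90 + 20×50 + 17×50 + 14×10 = 4060.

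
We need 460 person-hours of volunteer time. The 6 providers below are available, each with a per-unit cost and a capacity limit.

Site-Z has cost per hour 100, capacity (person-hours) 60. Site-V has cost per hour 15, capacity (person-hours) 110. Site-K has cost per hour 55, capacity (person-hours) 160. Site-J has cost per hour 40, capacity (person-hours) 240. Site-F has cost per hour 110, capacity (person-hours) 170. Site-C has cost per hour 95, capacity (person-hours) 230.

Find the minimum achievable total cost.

17300

Fill from the cheapest provider first.
Site-V at 15: take all 110 person-hours — 350 still needed.
Site-J at 40: take all 240 person-hours — 110 still needed.
Take 110 from Site-K at 55 to finish.
Site-C, Site-Z, Site-F: unused.
Cost = 110×15 + 240×40 + 110×55 = 17300.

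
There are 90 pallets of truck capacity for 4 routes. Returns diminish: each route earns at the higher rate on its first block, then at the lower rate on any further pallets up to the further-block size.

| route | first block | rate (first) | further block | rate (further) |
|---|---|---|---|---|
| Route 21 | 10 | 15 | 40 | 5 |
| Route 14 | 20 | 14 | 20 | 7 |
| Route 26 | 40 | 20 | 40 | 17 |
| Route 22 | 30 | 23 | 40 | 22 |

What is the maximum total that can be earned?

1970

Treat each block as its own option and order by rate: Route 22/first 23 > Route 22/second 22 > Route 26/first 20 > Route 26/second 17 > Route 21/first 15 > Route 14/first 14 > Route 14/second 7 > Route 21/second 5.
Route 22 first at 23: fill all 30 → 60 left.
Route 22 second at 22: fill all 40 → 20 left.
Route 26 first at 20: only 20 left, fill 20.
Total = 23×30 + 22×40 + 20×20 = 1970.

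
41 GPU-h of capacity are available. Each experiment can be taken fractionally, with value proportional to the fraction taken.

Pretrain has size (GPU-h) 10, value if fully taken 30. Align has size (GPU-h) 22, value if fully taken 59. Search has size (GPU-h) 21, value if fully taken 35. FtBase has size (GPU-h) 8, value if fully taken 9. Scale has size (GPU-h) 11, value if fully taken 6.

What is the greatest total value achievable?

Best value per unit of size first: Pretrain 30/10≈3, Align 59/22≈2.68, Search 35/21≈1.67, FtBase 9/8≈1.12, Scale 6/11≈0.545.
Pretrain: take in full, 10 GPU-h for value 30 → 31 left.
All 22 GPU-h of Align fit (value 59) → 9 remain.
Only 9 GPU-h remain; take 9/21 of Search for value 35×9/21 = 15.
Total value = 104.

104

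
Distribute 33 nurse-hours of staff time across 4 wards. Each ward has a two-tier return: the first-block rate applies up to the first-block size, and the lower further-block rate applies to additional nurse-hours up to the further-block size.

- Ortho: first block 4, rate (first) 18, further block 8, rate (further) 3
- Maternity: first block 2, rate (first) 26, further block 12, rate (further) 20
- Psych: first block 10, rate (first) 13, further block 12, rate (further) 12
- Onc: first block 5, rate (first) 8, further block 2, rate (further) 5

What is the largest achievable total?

Order all 8 blocks by rate: Maternity/first 26 > Maternity/second 20 > Ortho/first 18 > Psych/first 13 > Psych/second 12 > Onc/first 8 > Onc/second 5 > Ortho/second 3.
Maternity/first (26): +2 → 31 left.
Maternity second at 20: fill all 12 → 19 left.
Ortho/first (18): +4 → 15 left.
Fill Psych first block (10 at 13) → 5 left.
Psych second at 12: only 5 left, fill 5.
Total = 26×2 + 20×12 + 18×4 + 13×10 + 12×5 = 554.

554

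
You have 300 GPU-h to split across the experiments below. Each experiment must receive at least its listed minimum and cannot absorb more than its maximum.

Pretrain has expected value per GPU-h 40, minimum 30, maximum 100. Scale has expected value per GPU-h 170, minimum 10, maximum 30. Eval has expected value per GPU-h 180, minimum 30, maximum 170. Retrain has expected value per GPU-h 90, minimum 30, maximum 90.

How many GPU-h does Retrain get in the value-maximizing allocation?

Meeting every minimum uses 30+10+30+30 = 100 GPU-h, leaving 200.
Rank by expected value per GPU-h: Eval 180 > Scale 170 > Retrain 90 > Pretrain 40.
Give Eval 140 more to hit its cap of 170 → 60 left.
Scale takes 20 more to reach its cap of 30 → 40 left.
Only 40 left; Retrain takes them to reach 70.

70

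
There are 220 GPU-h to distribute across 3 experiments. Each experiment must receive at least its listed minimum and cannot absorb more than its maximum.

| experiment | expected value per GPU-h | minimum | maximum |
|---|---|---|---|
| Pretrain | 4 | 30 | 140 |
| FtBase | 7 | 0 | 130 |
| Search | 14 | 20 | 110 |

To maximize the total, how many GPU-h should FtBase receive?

Meeting every minimum uses 30+0+20 = 50 GPU-h, leaving 170.
Highest expected value per GPU-h first: Search 14 > FtBase 7 > Pretrain 4.
Give Search 90 more to hit its cap of 110 ; 80 left.
Only 80 left; FtBase takes them to reach 80.

80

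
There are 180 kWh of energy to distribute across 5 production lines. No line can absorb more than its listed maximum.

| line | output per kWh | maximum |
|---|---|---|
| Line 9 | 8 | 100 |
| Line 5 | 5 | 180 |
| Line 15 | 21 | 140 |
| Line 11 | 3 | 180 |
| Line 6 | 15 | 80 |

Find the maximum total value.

3540

Highest output per kWh first: Line 15 21 > Line 6 15 > Line 9 8 > Line 5 5 > Line 11 3.
Line 15: +140 to 140 (cap) → 40 left.
Line 6: +40 (room for 80) → 40. Pool exhausted.
Total = 21×140 + 15×40 = 3540.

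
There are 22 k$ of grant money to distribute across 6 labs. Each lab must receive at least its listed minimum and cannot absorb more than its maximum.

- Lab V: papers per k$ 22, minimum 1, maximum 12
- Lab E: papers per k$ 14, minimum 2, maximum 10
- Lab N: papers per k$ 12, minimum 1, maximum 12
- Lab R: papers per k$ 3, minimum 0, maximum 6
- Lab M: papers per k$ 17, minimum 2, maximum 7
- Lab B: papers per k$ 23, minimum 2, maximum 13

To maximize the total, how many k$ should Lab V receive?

Meeting every minimum uses 1+2+1+0+2+2 = 8 k$, leaving 14.
Highest papers per k$ first: Lab B 23 > Lab V 22 > Lab M 17 > Lab E 14 > Lab N 12 > Lab R 3.
Give Lab B 11 more to hit its cap of 13 → 3 left.
Lab V: +3 (room for 11) → 4. Pool exhausted.

4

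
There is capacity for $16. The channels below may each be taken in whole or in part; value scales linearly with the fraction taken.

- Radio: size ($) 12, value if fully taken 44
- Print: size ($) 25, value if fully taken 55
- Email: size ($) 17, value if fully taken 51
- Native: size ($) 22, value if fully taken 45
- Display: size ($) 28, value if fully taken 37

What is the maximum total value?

Sort by value density: Radio 44/12≈3.67, Email 51/17≈3, Print 55/25≈2.2, Native 45/22≈2.05, Display 37/28≈1.32.
All 12 $ of Radio fit (value 44) ; 4 remain.
4 $ left: a 4/17 share of Email gives 51×4/17 = 12.
Total value = 56.

56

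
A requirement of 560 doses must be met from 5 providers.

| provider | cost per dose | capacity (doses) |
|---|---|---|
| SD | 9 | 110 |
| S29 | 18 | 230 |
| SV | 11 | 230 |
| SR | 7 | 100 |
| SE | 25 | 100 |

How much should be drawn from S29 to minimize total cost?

Cheapest first:
Take 100 from SR at 7 → need 460 more.
SD at 9: take all 110 doses → 350 still needed.
SV at 11: take all 230 doses → 120 still needed.
S29 (18): take the remaining 120 → done.
SE: unused.

120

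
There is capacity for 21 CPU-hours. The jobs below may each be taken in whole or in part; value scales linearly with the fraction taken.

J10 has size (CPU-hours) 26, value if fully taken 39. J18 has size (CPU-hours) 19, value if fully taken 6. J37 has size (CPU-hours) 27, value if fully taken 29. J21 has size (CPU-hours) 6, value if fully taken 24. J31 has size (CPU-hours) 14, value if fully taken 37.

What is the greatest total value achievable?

62.5

Sort by value density: J21 24/6≈4, J31 37/14≈2.64, J10 39/26≈1.5, J37 29/27≈1.07, J18 6/19≈0.316.
All 6 CPU-hours of J21 fit (value 24) — 15 remain.
Take all of J31 (14 CPU-hours, value 37) — 1 CPU-hours left.
Only 1 CPU-hours remain; take 1/26 of J10 for value 39×1/26 = 1.5.
Total value = 62.5.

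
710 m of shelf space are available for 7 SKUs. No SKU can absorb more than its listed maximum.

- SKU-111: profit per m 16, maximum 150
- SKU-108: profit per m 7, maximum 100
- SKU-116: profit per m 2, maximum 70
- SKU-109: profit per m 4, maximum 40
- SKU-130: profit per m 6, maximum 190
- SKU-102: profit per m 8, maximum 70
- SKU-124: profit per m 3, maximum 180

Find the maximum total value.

5440

Highest profit per m first: SKU-111 16 > SKU-102 8 > SKU-108 7 > SKU-130 6 > SKU-109 4 > SKU-124 3 > SKU-116 2.
Give SKU-111 150 to hit its cap of 150 ; 560 left.
SKU-102 takes 70 to reach its cap of 70 ; 490 left.
Give SKU-108 100 to hit its cap of 100 ; 390 left.
SKU-130 takes 190 to reach its cap of 190 ; 200 left.
SKU-109: +40 to 40 (cap) ; 160 left.
SKU-124 has room for 180 but only 160 remain, so it gets 160.
Total = 16×150 + 7×100 + 4×40 + 6×190 + 8×70 + 3×160 = 5440.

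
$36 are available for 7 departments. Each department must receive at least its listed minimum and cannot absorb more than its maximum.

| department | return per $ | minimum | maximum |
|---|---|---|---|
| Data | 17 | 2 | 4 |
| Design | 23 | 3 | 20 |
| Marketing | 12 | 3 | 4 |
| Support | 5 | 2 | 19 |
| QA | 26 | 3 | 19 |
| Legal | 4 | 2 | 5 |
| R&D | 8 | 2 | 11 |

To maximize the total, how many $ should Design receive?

Meeting every minimum uses 2+3+3+2+3+2+2 = 17 $, leaving 19.
Order the departments by return per $: QA 26 > Design 23 > Data 17 > Marketing 12 > R&D 8 > Support 5 > Legal 4.
Give QA 16 more to hit its cap of 19 → 3 left.
Only 3 left; Design takes them to reach 6.

6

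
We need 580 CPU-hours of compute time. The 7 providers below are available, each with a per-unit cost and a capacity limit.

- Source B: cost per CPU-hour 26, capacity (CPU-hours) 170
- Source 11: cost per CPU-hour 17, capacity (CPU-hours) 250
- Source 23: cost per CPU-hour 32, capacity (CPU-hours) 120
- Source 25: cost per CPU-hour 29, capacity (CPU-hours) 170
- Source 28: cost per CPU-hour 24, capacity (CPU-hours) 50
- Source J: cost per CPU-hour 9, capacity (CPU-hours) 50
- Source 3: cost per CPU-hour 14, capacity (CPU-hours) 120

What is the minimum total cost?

Cheapest first:
Source J (9): use full 50 ; 530 CPU-hours to go.
Source 3 (14): use full 120 ; 410 CPU-hours to go.
Take 250 from Source 11 at 17 ; need 160 more.
Source 28 at 24: take all 50 CPU-hours ; 110 still needed.
Take 110 from Source B at 26 to finish.
Source 25, Source 23: unused.
Cost = 50×9 + 120×14 + 250×17 + 50×24 + 110×26 = 10440.

10440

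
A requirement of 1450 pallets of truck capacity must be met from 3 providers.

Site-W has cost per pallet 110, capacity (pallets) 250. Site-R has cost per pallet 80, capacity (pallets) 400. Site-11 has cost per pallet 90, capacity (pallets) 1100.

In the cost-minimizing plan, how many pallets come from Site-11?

1050

Use providers in increasing cost order.
Take 400 from Site-R at 80 ; need 1050 more.
Take 1050 from Site-11 at 90 to finish.
Site-W: unused.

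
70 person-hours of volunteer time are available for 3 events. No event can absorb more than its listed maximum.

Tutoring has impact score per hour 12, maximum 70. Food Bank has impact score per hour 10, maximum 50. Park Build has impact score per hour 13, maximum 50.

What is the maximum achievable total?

890

Highest impact score per hour first: Park Build 13 > Tutoring 12 > Food Bank 10.
Park Build: +50 to 50 (cap) — 20 left.
Tutoring: +20 (room for 70) → 20. Pool exhausted.
Total = 12×20 + 13×50 = 890.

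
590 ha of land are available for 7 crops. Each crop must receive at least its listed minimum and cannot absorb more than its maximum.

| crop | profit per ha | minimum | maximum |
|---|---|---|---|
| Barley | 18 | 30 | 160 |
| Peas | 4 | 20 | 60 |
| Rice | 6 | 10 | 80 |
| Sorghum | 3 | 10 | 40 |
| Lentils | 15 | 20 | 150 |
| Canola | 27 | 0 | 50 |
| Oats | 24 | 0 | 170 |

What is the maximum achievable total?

Meeting every minimum uses 30+20+10+10+20+0+0 = 90 ha, leaving 500.
Highest profit per ha first: Canola 27 > Oats 24 > Barley 18 > Lentils 15 > Rice 6 > Peas 4 > Sorghum 3.
Give Canola 50 more to hit its cap of 50 — 450 left.
Give Oats 170 more to hit its cap of 170 — 280 left.
Barley: +130 to 160 (cap) — 150 left.
Lentils takes 130 more to reach its cap of 150 — 20 left.
Only 20 left; Rice takes them to reach 30.
Total = 18×160 + 4×20 + 6×30 + 3×10 + 15×150 + 27×50 + 24×170 = 10850.

10850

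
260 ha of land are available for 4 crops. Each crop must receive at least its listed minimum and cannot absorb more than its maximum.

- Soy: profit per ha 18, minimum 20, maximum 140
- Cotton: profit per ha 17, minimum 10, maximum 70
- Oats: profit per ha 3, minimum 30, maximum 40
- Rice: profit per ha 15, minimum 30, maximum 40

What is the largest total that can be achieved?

Meeting every minimum uses 20+10+30+30 = 90 ha, leaving 170.
Highest profit per ha first: Soy 18 > Cotton 17 > Rice 15 > Oats 3.
Soy: +120 to 140 (cap) → 50 left.
Cotton: +50 (room for 60) → 60. Pool exhausted.
Total = 18×140 + 17×60 + 3×30 + 15×30 = 4080.

4080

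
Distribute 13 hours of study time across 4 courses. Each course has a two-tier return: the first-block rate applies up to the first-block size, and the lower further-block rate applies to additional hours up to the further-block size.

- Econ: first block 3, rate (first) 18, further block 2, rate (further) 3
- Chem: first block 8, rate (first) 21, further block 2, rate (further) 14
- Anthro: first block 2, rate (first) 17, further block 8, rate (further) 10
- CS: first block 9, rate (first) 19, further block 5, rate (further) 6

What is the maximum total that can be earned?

Rank every tier by rate: Chem/tier1 21 > CS/tier1 19 > Econ/tier1 18 > Anthro/tier1 17 > Chem/tier2 14 > Anthro/tier2 10 > CS/tier2 6 > Econ/tier2 3.
Chem tier1 at 21: fill all 8 — 5 left.
CS tier1 at 19: only 5 left, fill 5.
Total = 21×8 + 19×5 = 263.

263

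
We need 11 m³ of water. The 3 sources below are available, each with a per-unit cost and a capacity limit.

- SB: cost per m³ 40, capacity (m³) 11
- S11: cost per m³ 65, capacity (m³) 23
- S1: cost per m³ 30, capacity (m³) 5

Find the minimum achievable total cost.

390

Use sources in increasing cost order.
Take 5 from S1 at 30 → need 6 more.
SB at 40: take 6 of its 11 → requirement met.
S11: unused.
Cost = 5×30 + 6×40 = 390.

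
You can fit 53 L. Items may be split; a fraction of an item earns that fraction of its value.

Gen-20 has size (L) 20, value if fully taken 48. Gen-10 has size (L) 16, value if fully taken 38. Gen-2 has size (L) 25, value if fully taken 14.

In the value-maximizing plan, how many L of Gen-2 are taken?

Rank by value-to-size ratio: Gen-20 48/20≈2.4, Gen-10 38/16≈2.38, Gen-2 14/25≈0.56.
Gen-20: take in full, 20 L for value 48 — 33 left.
All 16 L of Gen-10 fit (value 38) — 17 remain.
17 L left: a 17/25 share of Gen-2 gives 14×17/25 = 9.52.

17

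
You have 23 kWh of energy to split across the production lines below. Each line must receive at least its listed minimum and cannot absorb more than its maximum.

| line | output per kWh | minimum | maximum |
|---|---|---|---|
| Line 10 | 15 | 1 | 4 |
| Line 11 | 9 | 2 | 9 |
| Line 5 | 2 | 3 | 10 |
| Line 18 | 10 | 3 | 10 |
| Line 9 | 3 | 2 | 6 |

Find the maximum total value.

208

Meeting every minimum uses 1+2+3+3+2 = 11 kWh, leaving 12.
Highest output per kWh first: Line 10 15 > Line 18 10 > Line 11 9 > Line 9 3 > Line 5 2.
Line 10: +3 to 4 (cap) — 9 left.
Line 18 takes 7 more to reach its cap of 10 — 2 left.
Line 11: +2 (room for 7) → 4. Pool exhausted.
Total = 15×4 + 9×4 + 2×3 + 10×10 + 3×2 = 208.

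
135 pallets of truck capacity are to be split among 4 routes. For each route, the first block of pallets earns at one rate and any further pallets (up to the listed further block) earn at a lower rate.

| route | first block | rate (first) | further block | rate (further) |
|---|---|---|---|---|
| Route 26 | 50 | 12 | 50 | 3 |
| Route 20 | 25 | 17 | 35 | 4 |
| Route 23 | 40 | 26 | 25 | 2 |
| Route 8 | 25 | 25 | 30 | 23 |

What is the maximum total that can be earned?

Treat each block as its own option and order by rate: Route 23/tier1 26 > Route 8/tier1 25 > Route 8/tier2 23 > Route 20/tier1 17 > Route 26/tier1 12 > Route 20/tier2 4 > Route 26/tier2 3 > Route 23/tier2 2.
Fill Route 23 tier1 block (40 at 26) → 95 left.
Fill Route 8 tier1 block (25 at 25) → 70 left.
Route 8 tier2 at 23: fill all 30 → 40 left.
Route 20 tier1 at 17: fill all 25 → 15 left.
15 remain; put them into Route 26 tier1 at 12.
Total = 26×40 + 25×25 + 23×30 + 17×25 + 12×15 = 2960.

2960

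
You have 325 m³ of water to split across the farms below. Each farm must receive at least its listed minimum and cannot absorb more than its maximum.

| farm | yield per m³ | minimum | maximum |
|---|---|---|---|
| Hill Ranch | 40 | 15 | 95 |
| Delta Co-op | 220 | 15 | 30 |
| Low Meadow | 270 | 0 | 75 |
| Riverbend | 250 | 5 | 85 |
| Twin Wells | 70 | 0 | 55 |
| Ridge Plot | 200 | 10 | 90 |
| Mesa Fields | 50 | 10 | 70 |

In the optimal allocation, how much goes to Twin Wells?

20

Meeting every minimum uses 15+15+0+5+0+10+10 = 55 m³, leaving 270.
Order the farms by yield per m³: Low Meadow 270 > Riverbend 250 > Delta Co-op 220 > Ridge Plot 200 > Twin Wells 70 > Mesa Fields 50 > Hill Ranch 40.
Low Meadow takes 75 more to reach its cap of 75 — 195 left.
Riverbend: +80 to 85 (cap) — 115 left.
Give Delta Co-op 15 more to hit its cap of 30 — 100 left.
Ridge Plot takes 80 more to reach its cap of 90 — 20 left.
Twin Wells has room for 55 more but only 20 remain, so it gets 20.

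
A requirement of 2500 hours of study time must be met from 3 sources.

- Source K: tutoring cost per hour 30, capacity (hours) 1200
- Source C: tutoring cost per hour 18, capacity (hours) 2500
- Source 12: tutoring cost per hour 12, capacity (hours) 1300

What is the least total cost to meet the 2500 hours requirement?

37200

Fill from the cheapest source first.
Source 12 (12): use full 1300 — 1200 hours to go.
Source C (18): take the remaining 1200 — done.
Source K: unused.
Cost = 1300×12 + 1200×18 = 37200.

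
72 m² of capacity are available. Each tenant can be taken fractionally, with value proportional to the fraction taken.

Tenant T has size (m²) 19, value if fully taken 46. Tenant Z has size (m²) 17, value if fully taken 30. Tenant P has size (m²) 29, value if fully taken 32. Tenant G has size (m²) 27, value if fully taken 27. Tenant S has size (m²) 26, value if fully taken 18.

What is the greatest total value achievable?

Rank by value-to-size ratio: Tenant T 46/19≈2.42, Tenant Z 30/17≈1.76, Tenant P 32/29≈1.1, Tenant G 27/27≈1, Tenant S 18/26≈0.692.
Take all of Tenant T (19 m², value 46) → 53 m² left.
All 17 m² of Tenant Z fit (value 30) → 36 remain.
All 29 m² of Tenant P fit (value 32) → 7 remain.
Fill the last 7 m² with part of Tenant G: 7/27 of it earns 7.
Total value = 115.

115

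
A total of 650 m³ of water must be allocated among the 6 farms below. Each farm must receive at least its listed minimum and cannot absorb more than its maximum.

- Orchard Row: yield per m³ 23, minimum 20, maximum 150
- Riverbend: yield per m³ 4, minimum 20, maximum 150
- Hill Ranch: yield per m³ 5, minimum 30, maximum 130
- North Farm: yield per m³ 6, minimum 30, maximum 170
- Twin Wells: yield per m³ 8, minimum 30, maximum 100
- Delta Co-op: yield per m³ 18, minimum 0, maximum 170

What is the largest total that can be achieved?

8610

Meeting every minimum uses 20+20+30+30+30+0 = 130 m³, leaving 520.
Order the farms by yield per m³: Orchard Row 23 > Delta Co-op 18 > Twin Wells 8 > North Farm 6 > Hill Ranch 5 > Riverbend 4.
Orchard Row takes 130 more to reach its cap of 150 — 390 left.
Give Delta Co-op 170 more to hit its cap of 170 — 220 left.
Give Twin Wells 70 more to hit its cap of 100 — 150 left.
Give North Farm 140 more to hit its cap of 170 — 10 left.
Hill Ranch: +10 (room for 100) → 40. Pool exhausted.
Total = 23×150 + 4×20 + 5×40 + 6×170 + 8×100 + 18×170 = 8610.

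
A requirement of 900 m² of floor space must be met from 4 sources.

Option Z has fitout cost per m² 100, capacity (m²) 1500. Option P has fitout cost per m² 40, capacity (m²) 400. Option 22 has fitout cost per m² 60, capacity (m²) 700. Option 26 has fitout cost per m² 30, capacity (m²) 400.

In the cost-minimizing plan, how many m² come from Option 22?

Fill from the cheapest source first.
Take 400 from Option 26 at 30 ; need 500 more.
Option P at 40: take all 400 m² ; 100 still needed.
Option 22 at 60: take 100 of its 700 ; requirement met.
Option Z: unused.

100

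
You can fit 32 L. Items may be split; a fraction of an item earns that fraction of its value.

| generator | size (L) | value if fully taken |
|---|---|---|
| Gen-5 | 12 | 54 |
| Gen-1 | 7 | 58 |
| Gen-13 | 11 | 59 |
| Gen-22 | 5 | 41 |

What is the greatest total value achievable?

198.5

Rank by value-to-size ratio: Gen-1 58/7≈8.29, Gen-22 41/5≈8.2, Gen-13 59/11≈5.36, Gen-5 54/12≈4.5.
Gen-1: take in full, 7 L for value 58 ; 25 left.
Take all of Gen-22 (5 L, value 41) ; 20 L left.
All 11 L of Gen-13 fit (value 59) ; 9 remain.
9 L left: a 9/12 share of Gen-5 gives 54×9/12 = 40.5.
Total value = 198.5.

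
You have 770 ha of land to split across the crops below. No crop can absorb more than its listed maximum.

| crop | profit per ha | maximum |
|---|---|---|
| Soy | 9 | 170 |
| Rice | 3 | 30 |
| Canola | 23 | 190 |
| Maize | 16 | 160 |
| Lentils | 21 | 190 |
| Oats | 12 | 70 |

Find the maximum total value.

Rank by profit per ha: Canola 23 > Lentils 21 > Maize 16 > Oats 12 > Soy 9 > Rice 3.
Canola takes 190 to reach its cap of 190 → 580 left.
Lentils: +190 to 190 (cap) → 390 left.
Maize takes 160 to reach its cap of 160 → 230 left.
Oats takes 70 to reach its cap of 70 → 160 left.
Only 160 left; Soy takes them to reach 160.
Total = 9×160 + 23×190 + 16×160 + 21×190 + 12×70 = 13200.

13200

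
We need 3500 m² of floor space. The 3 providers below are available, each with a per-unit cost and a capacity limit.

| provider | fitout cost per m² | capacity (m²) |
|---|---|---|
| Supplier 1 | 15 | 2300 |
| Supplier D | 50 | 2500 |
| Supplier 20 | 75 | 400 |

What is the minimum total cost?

Use providers in increasing cost order.
Supplier 1 (15): use full 2300 ; 1200 m² to go.
Take 1200 from Supplier D at 50 to finish.
Supplier 20: unused.
Cost = 2300×15 + 1200×50 = 94500.

94500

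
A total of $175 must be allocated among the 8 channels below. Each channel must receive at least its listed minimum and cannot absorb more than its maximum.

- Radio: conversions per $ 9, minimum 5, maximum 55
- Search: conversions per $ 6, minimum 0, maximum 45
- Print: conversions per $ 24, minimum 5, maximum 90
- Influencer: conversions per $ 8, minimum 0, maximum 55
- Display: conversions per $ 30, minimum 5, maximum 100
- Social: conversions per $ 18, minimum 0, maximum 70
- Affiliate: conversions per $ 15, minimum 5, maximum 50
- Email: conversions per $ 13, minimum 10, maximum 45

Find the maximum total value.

Meeting every minimum uses 5+0+5+0+5+0+5+10 = 30 $, leaving 145.
Highest conversions per $ first: Display 30 > Print 24 > Social 18 > Affiliate 15 > Email 13 > Radio 9 > Influencer 8 > Search 6.
Display takes 95 more to reach its cap of 100 — 50 left.
Print has room for 85 more but only 50 remain, so it gets 55.
Total = 9×5 + 24×55 + 30×100 + 15×5 + 13×10 = 4570.

4570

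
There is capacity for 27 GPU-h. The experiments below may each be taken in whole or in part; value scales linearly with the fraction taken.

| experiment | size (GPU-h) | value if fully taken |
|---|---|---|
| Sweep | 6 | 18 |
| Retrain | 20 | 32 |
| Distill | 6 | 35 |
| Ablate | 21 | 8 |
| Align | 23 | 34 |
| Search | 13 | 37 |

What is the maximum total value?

Best value per unit of size first: Distill 35/6≈5.83, Sweep 18/6≈3, Search 37/13≈2.85, Retrain 32/20≈1.6, Align 34/23≈1.48, Ablate 8/21≈0.381.
All 6 GPU-h of Distill fit (value 35) ; 21 remain.
Sweep: take in full, 6 GPU-h for value 18 ; 15 left.
Take all of Search (13 GPU-h, value 37) ; 2 GPU-h left.
2 GPU-h left: a 2/20 share of Retrain gives 32×2/20 = 3.2.
Total value = 93.2.

93.2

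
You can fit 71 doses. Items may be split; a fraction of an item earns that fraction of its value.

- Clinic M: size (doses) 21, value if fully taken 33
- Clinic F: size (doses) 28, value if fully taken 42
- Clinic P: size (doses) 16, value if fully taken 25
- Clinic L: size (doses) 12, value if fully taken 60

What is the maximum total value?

151

Best value per unit of size first: Clinic L 60/12≈5, Clinic M 33/21≈1.57, Clinic P 25/16≈1.56, Clinic F 42/28≈1.5.
Take all of Clinic L (12 doses, value 60) ; 59 doses left.
Take all of Clinic M (21 doses, value 33) ; 38 doses left.
All 16 doses of Clinic P fit (value 25) ; 22 remain.
22 doses left: a 22/28 share of Clinic F gives 42×22/28 = 33.
Total value = 151.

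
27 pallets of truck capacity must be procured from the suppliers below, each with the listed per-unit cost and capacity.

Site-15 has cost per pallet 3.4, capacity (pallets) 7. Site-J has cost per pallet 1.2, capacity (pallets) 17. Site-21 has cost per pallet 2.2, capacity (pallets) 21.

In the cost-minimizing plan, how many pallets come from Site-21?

Use suppliers in increasing cost order.
Site-J (1.2): use full 17 — 10 pallets to go.
Site-21 (2.2): take the remaining 10 — done.
Site-15: unused.

10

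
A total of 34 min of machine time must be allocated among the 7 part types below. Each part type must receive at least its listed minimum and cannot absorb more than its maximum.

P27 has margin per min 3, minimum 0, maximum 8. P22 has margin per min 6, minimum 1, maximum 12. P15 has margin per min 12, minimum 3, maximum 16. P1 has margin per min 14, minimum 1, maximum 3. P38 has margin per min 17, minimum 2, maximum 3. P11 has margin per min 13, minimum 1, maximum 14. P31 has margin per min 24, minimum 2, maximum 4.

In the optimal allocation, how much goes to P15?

Meeting every minimum uses 0+1+3+1+2+1+2 = 10 min, leaving 24.
Rank by margin per min: P31 24 > P38 17 > P1 14 > P11 13 > P15 12 > P22 6 > P27 3.
P31 takes 2 more to reach its cap of 4 → 22 left.
Give P38 1 more to hit its cap of 3 → 21 left.
Give P1 2 more to hit its cap of 3 → 19 left.
Give P11 13 more to hit its cap of 14 → 6 left.
P15 has room for 13 more but only 6 remain, so it gets 9.

9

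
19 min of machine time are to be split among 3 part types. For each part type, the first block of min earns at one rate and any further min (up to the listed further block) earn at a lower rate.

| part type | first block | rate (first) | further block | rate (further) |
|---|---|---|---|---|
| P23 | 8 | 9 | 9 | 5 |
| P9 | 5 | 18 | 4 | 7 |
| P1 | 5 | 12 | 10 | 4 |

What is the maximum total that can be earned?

229

Rank every tier by rate: P9/first 18 > P1/first 12 > P23/first 9 > P9/second 7 > P23/second 5 > P1/second 4.
Fill P9 first block (5 at 18) ; 14 left.
Fill P1 first block (5 at 12) ; 9 left.
P23/first (9): +8 ; 1 left.
1 remain; put them into P9 second at 7.
Total = 18×5 + 12×5 + 9×8 + 7×1 = 229.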